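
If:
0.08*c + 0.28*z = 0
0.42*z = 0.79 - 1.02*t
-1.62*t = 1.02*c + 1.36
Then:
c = -2.16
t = 0.52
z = 0.62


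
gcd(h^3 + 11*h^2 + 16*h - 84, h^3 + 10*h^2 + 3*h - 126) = h^2 + 13*h + 42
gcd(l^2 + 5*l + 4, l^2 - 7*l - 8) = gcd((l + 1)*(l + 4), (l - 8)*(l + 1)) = l + 1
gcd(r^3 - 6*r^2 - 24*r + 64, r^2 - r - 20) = r + 4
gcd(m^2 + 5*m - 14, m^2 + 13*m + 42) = m + 7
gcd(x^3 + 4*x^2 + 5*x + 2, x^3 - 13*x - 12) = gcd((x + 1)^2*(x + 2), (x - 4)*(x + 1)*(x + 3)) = x + 1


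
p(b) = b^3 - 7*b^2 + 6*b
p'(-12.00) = 606.00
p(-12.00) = -2808.00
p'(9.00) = 123.00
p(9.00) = 216.00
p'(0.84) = -3.64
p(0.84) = 0.69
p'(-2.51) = 60.04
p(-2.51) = -74.97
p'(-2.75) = 67.19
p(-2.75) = -90.23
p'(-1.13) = 25.65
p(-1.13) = -17.16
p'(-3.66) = 97.43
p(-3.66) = -164.76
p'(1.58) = -8.63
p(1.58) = -4.05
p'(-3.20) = 81.52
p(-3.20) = -123.65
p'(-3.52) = 92.45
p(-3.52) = -151.47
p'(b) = 3*b^2 - 14*b + 6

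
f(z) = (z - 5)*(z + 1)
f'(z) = 2*z - 4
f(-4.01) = 27.12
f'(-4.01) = -12.02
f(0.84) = -7.65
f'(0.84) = -2.32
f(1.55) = -8.80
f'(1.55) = -0.90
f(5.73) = 4.91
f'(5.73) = 7.46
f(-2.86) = 14.62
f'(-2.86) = -9.72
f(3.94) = -5.24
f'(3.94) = 3.88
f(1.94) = -9.00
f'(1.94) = -0.12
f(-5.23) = 43.27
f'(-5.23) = -14.46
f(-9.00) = 112.00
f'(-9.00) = -22.00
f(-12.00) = 187.00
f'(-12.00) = -28.00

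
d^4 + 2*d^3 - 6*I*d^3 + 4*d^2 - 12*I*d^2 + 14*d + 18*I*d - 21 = (d - 1)*(d + 3)*(d - 7*I)*(d + I)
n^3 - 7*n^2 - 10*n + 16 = (n - 8)*(n - 1)*(n + 2)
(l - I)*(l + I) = l^2 + 1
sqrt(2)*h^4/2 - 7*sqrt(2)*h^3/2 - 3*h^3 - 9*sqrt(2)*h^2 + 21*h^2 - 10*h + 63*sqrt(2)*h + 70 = (h - 7)*(h - 5*sqrt(2))*(h + sqrt(2))*(sqrt(2)*h/2 + 1)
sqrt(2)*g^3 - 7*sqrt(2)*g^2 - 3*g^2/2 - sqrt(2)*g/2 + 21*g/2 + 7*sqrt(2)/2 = (g - 7)*(g - sqrt(2))*(sqrt(2)*g + 1/2)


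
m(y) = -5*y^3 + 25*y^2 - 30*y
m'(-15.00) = -4155.00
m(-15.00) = 22950.00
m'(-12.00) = -2790.00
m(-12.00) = 12600.00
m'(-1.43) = -132.17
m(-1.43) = 108.64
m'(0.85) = 1.66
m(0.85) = -10.51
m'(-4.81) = -617.54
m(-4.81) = 1279.13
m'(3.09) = -18.72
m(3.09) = -1.52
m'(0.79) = 0.14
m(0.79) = -10.56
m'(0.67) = -3.23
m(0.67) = -10.38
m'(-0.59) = -64.72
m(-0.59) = 27.43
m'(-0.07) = -33.57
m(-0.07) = 2.22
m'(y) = -15*y^2 + 50*y - 30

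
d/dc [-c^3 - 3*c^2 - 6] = 3*c*(-c - 2)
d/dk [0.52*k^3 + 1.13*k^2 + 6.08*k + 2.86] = 1.56*k^2 + 2.26*k + 6.08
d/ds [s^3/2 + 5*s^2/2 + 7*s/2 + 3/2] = 3*s^2/2 + 5*s + 7/2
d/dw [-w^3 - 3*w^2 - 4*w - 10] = -3*w^2 - 6*w - 4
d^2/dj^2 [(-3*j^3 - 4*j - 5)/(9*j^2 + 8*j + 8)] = 2*(-300*j^3 - 1791*j^2 - 792*j + 296)/(729*j^6 + 1944*j^5 + 3672*j^4 + 3968*j^3 + 3264*j^2 + 1536*j + 512)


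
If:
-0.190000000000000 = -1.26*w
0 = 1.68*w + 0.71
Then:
No Solution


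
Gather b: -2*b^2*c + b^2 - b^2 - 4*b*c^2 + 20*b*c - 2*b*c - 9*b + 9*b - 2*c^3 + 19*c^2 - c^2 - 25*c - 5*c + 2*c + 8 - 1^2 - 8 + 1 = -2*b^2*c + b*(-4*c^2 + 18*c) - 2*c^3 + 18*c^2 - 28*c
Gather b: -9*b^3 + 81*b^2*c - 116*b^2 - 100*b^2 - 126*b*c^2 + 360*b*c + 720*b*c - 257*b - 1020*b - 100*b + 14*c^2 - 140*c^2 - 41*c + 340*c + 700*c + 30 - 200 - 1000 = -9*b^3 + b^2*(81*c - 216) + b*(-126*c^2 + 1080*c - 1377) - 126*c^2 + 999*c - 1170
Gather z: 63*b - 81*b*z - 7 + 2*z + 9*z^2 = 63*b + 9*z^2 + z*(2 - 81*b) - 7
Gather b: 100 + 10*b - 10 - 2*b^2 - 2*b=-2*b^2 + 8*b + 90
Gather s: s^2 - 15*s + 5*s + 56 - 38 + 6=s^2 - 10*s + 24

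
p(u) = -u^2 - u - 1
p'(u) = -2*u - 1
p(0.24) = -1.30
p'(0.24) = -1.48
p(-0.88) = -0.89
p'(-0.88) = 0.76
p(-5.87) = -29.59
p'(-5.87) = 10.74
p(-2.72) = -5.68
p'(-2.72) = 4.44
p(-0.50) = -0.75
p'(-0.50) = 0.00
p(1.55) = -4.95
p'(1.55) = -4.10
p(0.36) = -1.49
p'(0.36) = -1.72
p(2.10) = -7.51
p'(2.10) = -5.20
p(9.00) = -91.00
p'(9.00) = -19.00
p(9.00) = -91.00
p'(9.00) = -19.00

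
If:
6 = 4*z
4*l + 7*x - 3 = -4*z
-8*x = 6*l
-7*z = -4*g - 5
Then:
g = 11/8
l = 12/5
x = -9/5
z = 3/2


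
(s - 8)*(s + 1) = s^2 - 7*s - 8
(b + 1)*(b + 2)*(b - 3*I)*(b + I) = b^4 + 3*b^3 - 2*I*b^3 + 5*b^2 - 6*I*b^2 + 9*b - 4*I*b + 6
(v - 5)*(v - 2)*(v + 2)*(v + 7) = v^4 + 2*v^3 - 39*v^2 - 8*v + 140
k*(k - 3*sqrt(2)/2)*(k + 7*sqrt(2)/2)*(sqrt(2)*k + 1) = sqrt(2)*k^4 + 5*k^3 - 17*sqrt(2)*k^2/2 - 21*k/2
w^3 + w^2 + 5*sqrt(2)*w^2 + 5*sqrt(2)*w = w*(w + 1)*(w + 5*sqrt(2))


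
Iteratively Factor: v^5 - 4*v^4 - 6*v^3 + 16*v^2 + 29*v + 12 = (v - 4)*(v^4 - 6*v^2 - 8*v - 3) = (v - 4)*(v - 3)*(v^3 + 3*v^2 + 3*v + 1) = (v - 4)*(v - 3)*(v + 1)*(v^2 + 2*v + 1) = (v - 4)*(v - 3)*(v + 1)^2*(v + 1)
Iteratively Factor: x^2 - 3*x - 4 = (x - 4)*(x + 1)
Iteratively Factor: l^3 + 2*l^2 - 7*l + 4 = (l - 1)*(l^2 + 3*l - 4) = (l - 1)*(l + 4)*(l - 1)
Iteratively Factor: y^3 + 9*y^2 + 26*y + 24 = (y + 4)*(y^2 + 5*y + 6) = (y + 3)*(y + 4)*(y + 2)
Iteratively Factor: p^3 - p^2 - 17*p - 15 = (p + 3)*(p^2 - 4*p - 5) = (p - 5)*(p + 3)*(p + 1)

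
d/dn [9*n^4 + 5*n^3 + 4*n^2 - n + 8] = 36*n^3 + 15*n^2 + 8*n - 1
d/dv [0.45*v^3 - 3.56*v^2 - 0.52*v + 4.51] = 1.35*v^2 - 7.12*v - 0.52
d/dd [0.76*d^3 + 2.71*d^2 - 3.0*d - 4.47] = 2.28*d^2 + 5.42*d - 3.0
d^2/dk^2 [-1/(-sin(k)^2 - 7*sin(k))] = (-4*sin(k) - 21 - 43/sin(k) + 42/sin(k)^2 + 98/sin(k)^3)/(sin(k) + 7)^3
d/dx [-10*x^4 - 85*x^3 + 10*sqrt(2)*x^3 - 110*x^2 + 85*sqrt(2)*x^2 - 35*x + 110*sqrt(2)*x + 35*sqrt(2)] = -40*x^3 - 255*x^2 + 30*sqrt(2)*x^2 - 220*x + 170*sqrt(2)*x - 35 + 110*sqrt(2)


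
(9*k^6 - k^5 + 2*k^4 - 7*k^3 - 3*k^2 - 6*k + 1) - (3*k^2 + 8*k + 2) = 9*k^6 - k^5 + 2*k^4 - 7*k^3 - 6*k^2 - 14*k - 1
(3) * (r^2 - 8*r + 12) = 3*r^2 - 24*r + 36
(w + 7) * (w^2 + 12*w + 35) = w^3 + 19*w^2 + 119*w + 245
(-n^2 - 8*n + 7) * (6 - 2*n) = 2*n^3 + 10*n^2 - 62*n + 42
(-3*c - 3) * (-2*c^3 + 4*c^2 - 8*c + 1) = 6*c^4 - 6*c^3 + 12*c^2 + 21*c - 3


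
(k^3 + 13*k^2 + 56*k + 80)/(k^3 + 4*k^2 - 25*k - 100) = (k + 4)/(k - 5)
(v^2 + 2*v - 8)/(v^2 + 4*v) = (v - 2)/v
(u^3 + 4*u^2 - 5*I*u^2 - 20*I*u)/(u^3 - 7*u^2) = (u^2 + u*(4 - 5*I) - 20*I)/(u*(u - 7))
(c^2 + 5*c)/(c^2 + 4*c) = (c + 5)/(c + 4)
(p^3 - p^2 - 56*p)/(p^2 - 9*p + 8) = p*(p + 7)/(p - 1)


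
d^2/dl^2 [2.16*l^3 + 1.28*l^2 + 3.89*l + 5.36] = 12.96*l + 2.56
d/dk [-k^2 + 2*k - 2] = 2 - 2*k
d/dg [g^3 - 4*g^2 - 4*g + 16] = 3*g^2 - 8*g - 4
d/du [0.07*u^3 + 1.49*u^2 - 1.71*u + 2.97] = 0.21*u^2 + 2.98*u - 1.71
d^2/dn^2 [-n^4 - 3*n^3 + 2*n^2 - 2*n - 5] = -12*n^2 - 18*n + 4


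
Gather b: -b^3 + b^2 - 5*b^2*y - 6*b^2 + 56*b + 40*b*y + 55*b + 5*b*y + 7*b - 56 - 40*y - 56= -b^3 + b^2*(-5*y - 5) + b*(45*y + 118) - 40*y - 112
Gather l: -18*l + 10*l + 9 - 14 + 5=-8*l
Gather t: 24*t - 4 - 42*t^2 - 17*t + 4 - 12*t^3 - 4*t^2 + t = -12*t^3 - 46*t^2 + 8*t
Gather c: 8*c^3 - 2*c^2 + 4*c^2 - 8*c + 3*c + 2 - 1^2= 8*c^3 + 2*c^2 - 5*c + 1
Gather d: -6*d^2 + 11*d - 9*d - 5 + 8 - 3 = -6*d^2 + 2*d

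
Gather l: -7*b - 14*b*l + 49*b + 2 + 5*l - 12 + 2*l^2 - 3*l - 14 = 42*b + 2*l^2 + l*(2 - 14*b) - 24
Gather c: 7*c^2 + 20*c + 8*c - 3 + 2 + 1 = 7*c^2 + 28*c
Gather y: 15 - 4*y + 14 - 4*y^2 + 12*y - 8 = -4*y^2 + 8*y + 21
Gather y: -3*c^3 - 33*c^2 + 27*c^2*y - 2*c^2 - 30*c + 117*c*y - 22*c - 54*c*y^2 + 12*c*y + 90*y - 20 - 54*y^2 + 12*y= -3*c^3 - 35*c^2 - 52*c + y^2*(-54*c - 54) + y*(27*c^2 + 129*c + 102) - 20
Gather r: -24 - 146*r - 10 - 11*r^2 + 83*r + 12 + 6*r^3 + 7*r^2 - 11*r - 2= 6*r^3 - 4*r^2 - 74*r - 24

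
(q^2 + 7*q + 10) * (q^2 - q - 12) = q^4 + 6*q^3 - 9*q^2 - 94*q - 120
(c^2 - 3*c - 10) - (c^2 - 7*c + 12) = 4*c - 22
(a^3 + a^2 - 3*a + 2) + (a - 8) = a^3 + a^2 - 2*a - 6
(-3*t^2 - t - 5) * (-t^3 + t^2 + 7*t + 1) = 3*t^5 - 2*t^4 - 17*t^3 - 15*t^2 - 36*t - 5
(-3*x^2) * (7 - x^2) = 3*x^4 - 21*x^2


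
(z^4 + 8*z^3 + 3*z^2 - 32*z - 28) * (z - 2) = z^5 + 6*z^4 - 13*z^3 - 38*z^2 + 36*z + 56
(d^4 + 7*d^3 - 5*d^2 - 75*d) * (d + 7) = d^5 + 14*d^4 + 44*d^3 - 110*d^2 - 525*d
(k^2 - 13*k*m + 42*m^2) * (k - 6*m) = k^3 - 19*k^2*m + 120*k*m^2 - 252*m^3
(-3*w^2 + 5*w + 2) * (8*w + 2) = -24*w^3 + 34*w^2 + 26*w + 4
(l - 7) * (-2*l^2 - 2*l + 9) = -2*l^3 + 12*l^2 + 23*l - 63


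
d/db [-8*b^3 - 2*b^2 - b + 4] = -24*b^2 - 4*b - 1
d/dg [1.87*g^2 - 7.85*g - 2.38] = 3.74*g - 7.85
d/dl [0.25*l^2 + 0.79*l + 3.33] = 0.5*l + 0.79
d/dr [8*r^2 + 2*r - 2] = 16*r + 2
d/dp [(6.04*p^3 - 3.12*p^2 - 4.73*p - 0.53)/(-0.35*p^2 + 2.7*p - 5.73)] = (-2.114*p^4 + 32.616*p^3 - 113.9071*p^2 + 35.3842*p + 28.5339)/(0.1225*p^4 - 1.89*p^3 + 11.301*p^2 - 30.942*p + 32.8329)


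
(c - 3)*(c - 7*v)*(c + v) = c^3 - 6*c^2*v - 3*c^2 - 7*c*v^2 + 18*c*v + 21*v^2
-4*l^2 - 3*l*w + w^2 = (-4*l + w)*(l + w)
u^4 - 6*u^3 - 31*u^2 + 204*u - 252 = (u - 7)*(u - 3)*(u - 2)*(u + 6)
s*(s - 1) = s^2 - s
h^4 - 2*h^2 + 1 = (h - 1)^2*(h + 1)^2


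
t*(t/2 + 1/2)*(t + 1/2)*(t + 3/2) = t^4/2 + 3*t^3/2 + 11*t^2/8 + 3*t/8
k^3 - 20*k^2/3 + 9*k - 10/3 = (k - 5)*(k - 1)*(k - 2/3)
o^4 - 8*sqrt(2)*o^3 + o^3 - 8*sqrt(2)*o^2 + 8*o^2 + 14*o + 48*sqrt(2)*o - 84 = (o - 2)*(o + 3)*(o - 7*sqrt(2))*(o - sqrt(2))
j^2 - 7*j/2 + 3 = (j - 2)*(j - 3/2)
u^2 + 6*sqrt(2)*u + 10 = (u + sqrt(2))*(u + 5*sqrt(2))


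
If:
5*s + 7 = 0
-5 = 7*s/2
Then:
No Solution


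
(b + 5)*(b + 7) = b^2 + 12*b + 35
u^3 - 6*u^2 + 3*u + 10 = (u - 5)*(u - 2)*(u + 1)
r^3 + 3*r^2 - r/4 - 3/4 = (r - 1/2)*(r + 1/2)*(r + 3)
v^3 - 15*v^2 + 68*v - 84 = (v - 7)*(v - 6)*(v - 2)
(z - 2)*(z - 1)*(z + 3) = z^3 - 7*z + 6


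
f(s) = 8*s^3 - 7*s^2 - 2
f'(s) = 24*s^2 - 14*s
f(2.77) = 114.32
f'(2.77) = 145.37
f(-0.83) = -11.40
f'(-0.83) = 28.15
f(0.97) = -1.28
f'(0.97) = 9.00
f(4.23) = 478.25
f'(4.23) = 370.21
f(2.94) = 140.79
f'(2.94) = 166.29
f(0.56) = -2.79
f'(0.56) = -0.31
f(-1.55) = -48.61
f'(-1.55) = 79.36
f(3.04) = 158.06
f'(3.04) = 179.24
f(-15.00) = -28577.00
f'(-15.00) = 5610.00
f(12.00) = 12814.00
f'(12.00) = 3288.00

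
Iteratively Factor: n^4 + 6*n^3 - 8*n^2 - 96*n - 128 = (n + 4)*(n^3 + 2*n^2 - 16*n - 32) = (n + 2)*(n + 4)*(n^2 - 16) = (n + 2)*(n + 4)^2*(n - 4)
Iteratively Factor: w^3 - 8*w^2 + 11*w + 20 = (w - 4)*(w^2 - 4*w - 5) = (w - 4)*(w + 1)*(w - 5)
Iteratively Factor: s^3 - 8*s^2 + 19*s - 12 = (s - 1)*(s^2 - 7*s + 12) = (s - 3)*(s - 1)*(s - 4)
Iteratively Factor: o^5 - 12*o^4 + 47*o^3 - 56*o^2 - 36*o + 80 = (o + 1)*(o^4 - 13*o^3 + 60*o^2 - 116*o + 80) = (o - 2)*(o + 1)*(o^3 - 11*o^2 + 38*o - 40) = (o - 5)*(o - 2)*(o + 1)*(o^2 - 6*o + 8) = (o - 5)*(o - 4)*(o - 2)*(o + 1)*(o - 2)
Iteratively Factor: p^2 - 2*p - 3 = (p + 1)*(p - 3)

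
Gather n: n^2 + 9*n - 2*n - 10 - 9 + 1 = n^2 + 7*n - 18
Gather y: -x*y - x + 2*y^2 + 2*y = -x + 2*y^2 + y*(2 - x)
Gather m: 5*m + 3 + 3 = 5*m + 6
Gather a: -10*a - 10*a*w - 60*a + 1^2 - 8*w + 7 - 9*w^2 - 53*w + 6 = a*(-10*w - 70) - 9*w^2 - 61*w + 14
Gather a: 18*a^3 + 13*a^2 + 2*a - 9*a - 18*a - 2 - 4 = 18*a^3 + 13*a^2 - 25*a - 6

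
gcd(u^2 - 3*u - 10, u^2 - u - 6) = u + 2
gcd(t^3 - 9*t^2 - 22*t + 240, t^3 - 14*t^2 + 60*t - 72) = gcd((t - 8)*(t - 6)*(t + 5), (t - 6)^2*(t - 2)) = t - 6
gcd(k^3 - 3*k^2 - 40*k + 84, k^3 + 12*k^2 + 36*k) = k + 6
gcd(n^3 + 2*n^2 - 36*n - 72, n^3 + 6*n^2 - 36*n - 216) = n^2 - 36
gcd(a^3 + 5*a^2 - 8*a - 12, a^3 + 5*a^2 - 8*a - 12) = a^3 + 5*a^2 - 8*a - 12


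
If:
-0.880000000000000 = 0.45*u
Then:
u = -1.96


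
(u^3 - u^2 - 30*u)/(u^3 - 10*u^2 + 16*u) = (u^2 - u - 30)/(u^2 - 10*u + 16)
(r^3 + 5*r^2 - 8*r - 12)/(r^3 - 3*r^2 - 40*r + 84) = (r + 1)/(r - 7)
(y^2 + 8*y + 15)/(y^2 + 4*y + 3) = (y + 5)/(y + 1)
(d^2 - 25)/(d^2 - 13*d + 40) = (d + 5)/(d - 8)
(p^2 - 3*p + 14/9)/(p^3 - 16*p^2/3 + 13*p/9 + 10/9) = (3*p - 7)/(3*p^2 - 14*p - 5)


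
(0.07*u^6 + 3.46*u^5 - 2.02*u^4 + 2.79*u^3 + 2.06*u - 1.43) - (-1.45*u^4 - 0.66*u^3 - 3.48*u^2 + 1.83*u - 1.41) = 0.07*u^6 + 3.46*u^5 - 0.57*u^4 + 3.45*u^3 + 3.48*u^2 + 0.23*u - 0.02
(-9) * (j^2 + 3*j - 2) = -9*j^2 - 27*j + 18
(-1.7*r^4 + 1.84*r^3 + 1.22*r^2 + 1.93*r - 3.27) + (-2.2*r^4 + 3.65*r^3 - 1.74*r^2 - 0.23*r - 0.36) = -3.9*r^4 + 5.49*r^3 - 0.52*r^2 + 1.7*r - 3.63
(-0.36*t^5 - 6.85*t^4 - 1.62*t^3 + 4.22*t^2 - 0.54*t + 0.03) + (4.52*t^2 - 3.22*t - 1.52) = -0.36*t^5 - 6.85*t^4 - 1.62*t^3 + 8.74*t^2 - 3.76*t - 1.49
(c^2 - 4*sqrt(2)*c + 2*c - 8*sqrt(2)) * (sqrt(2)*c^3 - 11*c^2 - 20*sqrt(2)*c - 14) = sqrt(2)*c^5 - 19*c^4 + 2*sqrt(2)*c^4 - 38*c^3 + 24*sqrt(2)*c^3 + 48*sqrt(2)*c^2 + 146*c^2 + 56*sqrt(2)*c + 292*c + 112*sqrt(2)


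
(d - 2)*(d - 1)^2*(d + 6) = d^4 + 2*d^3 - 19*d^2 + 28*d - 12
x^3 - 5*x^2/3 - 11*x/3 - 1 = (x - 3)*(x + 1/3)*(x + 1)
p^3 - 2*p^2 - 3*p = p*(p - 3)*(p + 1)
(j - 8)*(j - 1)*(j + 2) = j^3 - 7*j^2 - 10*j + 16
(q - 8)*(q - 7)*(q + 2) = q^3 - 13*q^2 + 26*q + 112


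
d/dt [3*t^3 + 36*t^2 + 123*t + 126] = 9*t^2 + 72*t + 123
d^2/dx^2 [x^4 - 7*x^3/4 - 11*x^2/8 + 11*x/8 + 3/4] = 12*x^2 - 21*x/2 - 11/4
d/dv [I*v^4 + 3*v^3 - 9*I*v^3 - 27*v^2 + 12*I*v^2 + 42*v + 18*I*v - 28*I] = 4*I*v^3 + v^2*(9 - 27*I) + v*(-54 + 24*I) + 42 + 18*I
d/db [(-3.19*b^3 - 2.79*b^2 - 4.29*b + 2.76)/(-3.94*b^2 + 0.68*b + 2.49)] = (12.5686*b^4 - 4.3384*b^3 - 42.6291*b^2 + 7.8546*b - 12.5589)/(15.5236*b^4 - 5.3584*b^3 - 19.1588*b^2 + 3.3864*b + 6.2001)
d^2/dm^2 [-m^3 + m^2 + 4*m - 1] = 2 - 6*m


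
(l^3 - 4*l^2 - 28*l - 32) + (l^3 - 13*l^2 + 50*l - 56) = 2*l^3 - 17*l^2 + 22*l - 88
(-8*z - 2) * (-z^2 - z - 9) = 8*z^3 + 10*z^2 + 74*z + 18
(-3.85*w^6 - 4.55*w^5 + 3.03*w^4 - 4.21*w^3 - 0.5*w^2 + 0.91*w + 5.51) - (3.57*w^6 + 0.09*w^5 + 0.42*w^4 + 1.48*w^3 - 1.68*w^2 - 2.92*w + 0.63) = -7.42*w^6 - 4.64*w^5 + 2.61*w^4 - 5.69*w^3 + 1.18*w^2 + 3.83*w + 4.88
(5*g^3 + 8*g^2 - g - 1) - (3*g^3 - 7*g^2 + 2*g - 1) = 2*g^3 + 15*g^2 - 3*g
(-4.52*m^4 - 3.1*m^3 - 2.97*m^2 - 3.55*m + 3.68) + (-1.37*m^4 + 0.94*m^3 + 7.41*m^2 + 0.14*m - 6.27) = -5.89*m^4 - 2.16*m^3 + 4.44*m^2 - 3.41*m - 2.59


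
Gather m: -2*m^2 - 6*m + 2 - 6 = -2*m^2 - 6*m - 4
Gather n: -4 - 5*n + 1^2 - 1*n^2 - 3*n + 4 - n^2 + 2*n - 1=-2*n^2 - 6*n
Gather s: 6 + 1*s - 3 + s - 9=2*s - 6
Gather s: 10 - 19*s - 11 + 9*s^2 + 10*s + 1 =9*s^2 - 9*s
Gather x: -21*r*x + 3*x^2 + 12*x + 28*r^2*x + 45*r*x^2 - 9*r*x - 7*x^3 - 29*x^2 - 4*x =-7*x^3 + x^2*(45*r - 26) + x*(28*r^2 - 30*r + 8)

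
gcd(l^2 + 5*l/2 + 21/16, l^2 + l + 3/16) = l + 3/4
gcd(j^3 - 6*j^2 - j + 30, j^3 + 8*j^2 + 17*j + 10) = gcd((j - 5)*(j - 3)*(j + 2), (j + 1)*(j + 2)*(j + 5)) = j + 2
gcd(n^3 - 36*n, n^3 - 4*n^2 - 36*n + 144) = n^2 - 36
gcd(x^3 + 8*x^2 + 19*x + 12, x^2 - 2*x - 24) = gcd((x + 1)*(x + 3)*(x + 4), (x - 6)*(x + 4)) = x + 4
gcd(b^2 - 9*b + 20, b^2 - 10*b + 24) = b - 4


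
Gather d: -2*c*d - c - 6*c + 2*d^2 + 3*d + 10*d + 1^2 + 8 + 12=-7*c + 2*d^2 + d*(13 - 2*c) + 21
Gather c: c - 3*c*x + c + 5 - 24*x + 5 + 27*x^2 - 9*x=c*(2 - 3*x) + 27*x^2 - 33*x + 10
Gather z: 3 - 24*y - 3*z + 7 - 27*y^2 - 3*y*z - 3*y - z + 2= -27*y^2 - 27*y + z*(-3*y - 4) + 12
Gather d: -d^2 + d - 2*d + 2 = -d^2 - d + 2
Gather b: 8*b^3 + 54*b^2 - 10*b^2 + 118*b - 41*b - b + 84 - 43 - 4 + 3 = 8*b^3 + 44*b^2 + 76*b + 40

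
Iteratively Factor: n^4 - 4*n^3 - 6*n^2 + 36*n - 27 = (n - 3)*(n^3 - n^2 - 9*n + 9) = (n - 3)^2*(n^2 + 2*n - 3) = (n - 3)^2*(n + 3)*(n - 1)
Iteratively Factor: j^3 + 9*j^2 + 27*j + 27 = (j + 3)*(j^2 + 6*j + 9) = (j + 3)^2*(j + 3)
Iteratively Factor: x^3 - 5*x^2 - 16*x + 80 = (x - 5)*(x^2 - 16) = (x - 5)*(x + 4)*(x - 4)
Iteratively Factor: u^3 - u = (u)*(u^2 - 1) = u*(u - 1)*(u + 1)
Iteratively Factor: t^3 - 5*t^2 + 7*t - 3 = (t - 3)*(t^2 - 2*t + 1) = (t - 3)*(t - 1)*(t - 1)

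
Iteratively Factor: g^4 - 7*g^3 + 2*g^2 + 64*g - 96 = (g - 2)*(g^3 - 5*g^2 - 8*g + 48) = (g - 4)*(g - 2)*(g^2 - g - 12) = (g - 4)^2*(g - 2)*(g + 3)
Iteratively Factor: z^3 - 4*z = (z)*(z^2 - 4) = z*(z + 2)*(z - 2)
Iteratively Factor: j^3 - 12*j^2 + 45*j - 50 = (j - 5)*(j^2 - 7*j + 10) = (j - 5)^2*(j - 2)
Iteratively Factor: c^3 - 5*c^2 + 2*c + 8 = (c - 2)*(c^2 - 3*c - 4) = (c - 2)*(c + 1)*(c - 4)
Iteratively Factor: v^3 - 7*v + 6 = (v - 1)*(v^2 + v - 6) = (v - 1)*(v + 3)*(v - 2)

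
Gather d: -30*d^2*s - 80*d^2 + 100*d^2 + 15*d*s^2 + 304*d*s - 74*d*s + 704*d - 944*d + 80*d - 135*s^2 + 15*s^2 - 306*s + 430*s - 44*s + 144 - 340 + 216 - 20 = d^2*(20 - 30*s) + d*(15*s^2 + 230*s - 160) - 120*s^2 + 80*s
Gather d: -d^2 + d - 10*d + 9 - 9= -d^2 - 9*d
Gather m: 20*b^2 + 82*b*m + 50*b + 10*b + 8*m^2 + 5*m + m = 20*b^2 + 60*b + 8*m^2 + m*(82*b + 6)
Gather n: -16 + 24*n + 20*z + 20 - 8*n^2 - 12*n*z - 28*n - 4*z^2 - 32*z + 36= -8*n^2 + n*(-12*z - 4) - 4*z^2 - 12*z + 40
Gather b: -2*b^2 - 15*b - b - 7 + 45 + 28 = -2*b^2 - 16*b + 66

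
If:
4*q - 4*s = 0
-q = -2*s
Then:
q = 0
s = 0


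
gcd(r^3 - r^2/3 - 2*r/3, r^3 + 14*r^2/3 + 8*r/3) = r^2 + 2*r/3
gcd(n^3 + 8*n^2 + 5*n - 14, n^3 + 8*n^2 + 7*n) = n + 7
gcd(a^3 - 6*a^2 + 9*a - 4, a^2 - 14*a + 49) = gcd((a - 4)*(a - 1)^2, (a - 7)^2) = 1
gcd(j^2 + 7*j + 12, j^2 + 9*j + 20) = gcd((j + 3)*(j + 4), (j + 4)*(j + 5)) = j + 4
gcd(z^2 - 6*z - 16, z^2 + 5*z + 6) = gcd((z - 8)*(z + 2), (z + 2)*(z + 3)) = z + 2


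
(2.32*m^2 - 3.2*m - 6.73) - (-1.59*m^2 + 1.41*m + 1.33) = 3.91*m^2 - 4.61*m - 8.06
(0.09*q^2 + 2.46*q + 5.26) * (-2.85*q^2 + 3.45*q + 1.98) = -0.2565*q^4 - 6.7005*q^3 - 6.3258*q^2 + 23.0178*q + 10.4148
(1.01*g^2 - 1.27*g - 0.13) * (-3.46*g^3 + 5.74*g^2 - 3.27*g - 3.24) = -3.4946*g^5 + 10.1916*g^4 - 10.1427*g^3 + 0.1343*g^2 + 4.5399*g + 0.4212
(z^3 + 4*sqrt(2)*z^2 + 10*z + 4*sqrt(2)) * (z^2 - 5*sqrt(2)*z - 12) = z^5 - sqrt(2)*z^4 - 42*z^3 - 94*sqrt(2)*z^2 - 160*z - 48*sqrt(2)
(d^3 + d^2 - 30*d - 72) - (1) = d^3 + d^2 - 30*d - 73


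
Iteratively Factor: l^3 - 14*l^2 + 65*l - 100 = (l - 5)*(l^2 - 9*l + 20) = (l - 5)^2*(l - 4)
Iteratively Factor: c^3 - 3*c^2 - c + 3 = (c - 1)*(c^2 - 2*c - 3) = (c - 1)*(c + 1)*(c - 3)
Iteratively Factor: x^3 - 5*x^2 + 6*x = (x - 2)*(x^2 - 3*x) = (x - 3)*(x - 2)*(x)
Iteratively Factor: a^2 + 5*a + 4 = (a + 4)*(a + 1)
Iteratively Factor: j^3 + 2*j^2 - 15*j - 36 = (j - 4)*(j^2 + 6*j + 9) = (j - 4)*(j + 3)*(j + 3)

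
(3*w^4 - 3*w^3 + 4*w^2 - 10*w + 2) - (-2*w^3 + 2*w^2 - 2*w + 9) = 3*w^4 - w^3 + 2*w^2 - 8*w - 7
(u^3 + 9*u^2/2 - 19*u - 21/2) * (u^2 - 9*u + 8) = u^5 - 9*u^4/2 - 103*u^3/2 + 393*u^2/2 - 115*u/2 - 84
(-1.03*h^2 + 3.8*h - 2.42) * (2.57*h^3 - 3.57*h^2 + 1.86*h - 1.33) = -2.6471*h^5 + 13.4431*h^4 - 21.7012*h^3 + 17.0773*h^2 - 9.5552*h + 3.2186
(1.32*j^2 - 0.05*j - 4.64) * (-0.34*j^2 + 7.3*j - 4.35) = -0.4488*j^4 + 9.653*j^3 - 4.5294*j^2 - 33.6545*j + 20.184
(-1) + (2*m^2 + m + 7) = 2*m^2 + m + 6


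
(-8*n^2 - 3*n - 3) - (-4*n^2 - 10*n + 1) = -4*n^2 + 7*n - 4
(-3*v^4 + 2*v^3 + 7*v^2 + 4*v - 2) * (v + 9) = -3*v^5 - 25*v^4 + 25*v^3 + 67*v^2 + 34*v - 18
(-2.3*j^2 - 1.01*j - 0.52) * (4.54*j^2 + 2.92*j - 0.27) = -10.442*j^4 - 11.3014*j^3 - 4.689*j^2 - 1.2457*j + 0.1404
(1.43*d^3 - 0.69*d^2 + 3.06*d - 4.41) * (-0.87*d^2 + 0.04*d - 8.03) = -1.2441*d^5 + 0.6575*d^4 - 14.1727*d^3 + 9.4998*d^2 - 24.7482*d + 35.4123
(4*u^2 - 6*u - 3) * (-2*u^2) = -8*u^4 + 12*u^3 + 6*u^2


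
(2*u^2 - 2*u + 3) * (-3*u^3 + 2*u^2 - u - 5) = -6*u^5 + 10*u^4 - 15*u^3 - 2*u^2 + 7*u - 15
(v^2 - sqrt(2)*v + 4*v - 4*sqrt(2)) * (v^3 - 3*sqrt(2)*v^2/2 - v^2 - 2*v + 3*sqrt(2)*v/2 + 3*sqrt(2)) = v^5 - 5*sqrt(2)*v^4/2 + 3*v^4 - 15*sqrt(2)*v^3/2 - 3*v^3 + v^2 + 15*sqrt(2)*v^2 - 18*v + 20*sqrt(2)*v - 24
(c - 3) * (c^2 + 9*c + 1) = c^3 + 6*c^2 - 26*c - 3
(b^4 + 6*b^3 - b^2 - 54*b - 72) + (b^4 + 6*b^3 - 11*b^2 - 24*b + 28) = 2*b^4 + 12*b^3 - 12*b^2 - 78*b - 44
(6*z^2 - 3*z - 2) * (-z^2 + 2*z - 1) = -6*z^4 + 15*z^3 - 10*z^2 - z + 2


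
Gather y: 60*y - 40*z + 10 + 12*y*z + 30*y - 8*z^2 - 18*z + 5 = y*(12*z + 90) - 8*z^2 - 58*z + 15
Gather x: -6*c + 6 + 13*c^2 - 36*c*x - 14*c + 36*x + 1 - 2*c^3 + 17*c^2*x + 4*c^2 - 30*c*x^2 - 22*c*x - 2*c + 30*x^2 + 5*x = -2*c^3 + 17*c^2 - 22*c + x^2*(30 - 30*c) + x*(17*c^2 - 58*c + 41) + 7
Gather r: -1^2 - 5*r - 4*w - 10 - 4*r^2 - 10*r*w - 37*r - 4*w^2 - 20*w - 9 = -4*r^2 + r*(-10*w - 42) - 4*w^2 - 24*w - 20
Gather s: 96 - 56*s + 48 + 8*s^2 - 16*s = 8*s^2 - 72*s + 144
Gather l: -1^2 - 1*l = -l - 1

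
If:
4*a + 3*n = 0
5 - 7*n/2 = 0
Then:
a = -15/14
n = 10/7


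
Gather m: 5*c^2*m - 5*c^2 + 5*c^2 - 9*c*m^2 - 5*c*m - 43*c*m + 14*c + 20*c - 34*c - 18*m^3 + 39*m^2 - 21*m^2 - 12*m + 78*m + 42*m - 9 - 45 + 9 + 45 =-18*m^3 + m^2*(18 - 9*c) + m*(5*c^2 - 48*c + 108)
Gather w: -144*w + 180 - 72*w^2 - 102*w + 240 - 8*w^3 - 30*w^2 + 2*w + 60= -8*w^3 - 102*w^2 - 244*w + 480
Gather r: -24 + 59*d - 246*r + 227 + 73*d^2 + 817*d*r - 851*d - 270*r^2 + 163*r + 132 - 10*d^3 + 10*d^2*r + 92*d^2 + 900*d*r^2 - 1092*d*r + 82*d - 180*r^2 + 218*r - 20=-10*d^3 + 165*d^2 - 710*d + r^2*(900*d - 450) + r*(10*d^2 - 275*d + 135) + 315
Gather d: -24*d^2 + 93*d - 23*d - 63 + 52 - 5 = -24*d^2 + 70*d - 16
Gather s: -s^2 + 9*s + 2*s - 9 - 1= -s^2 + 11*s - 10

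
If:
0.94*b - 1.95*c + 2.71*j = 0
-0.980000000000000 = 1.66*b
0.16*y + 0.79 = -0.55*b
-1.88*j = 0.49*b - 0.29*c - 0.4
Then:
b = -0.59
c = 0.29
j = 0.41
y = -2.91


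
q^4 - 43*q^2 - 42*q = q*(q - 7)*(q + 1)*(q + 6)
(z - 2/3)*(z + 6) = z^2 + 16*z/3 - 4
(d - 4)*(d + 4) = d^2 - 16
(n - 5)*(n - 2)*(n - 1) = n^3 - 8*n^2 + 17*n - 10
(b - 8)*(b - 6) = b^2 - 14*b + 48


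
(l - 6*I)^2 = l^2 - 12*I*l - 36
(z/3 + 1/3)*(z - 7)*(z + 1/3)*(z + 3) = z^4/3 - 8*z^3/9 - 26*z^2/3 - 88*z/9 - 7/3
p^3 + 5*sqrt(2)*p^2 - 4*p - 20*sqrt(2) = (p - 2)*(p + 2)*(p + 5*sqrt(2))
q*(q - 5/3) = q^2 - 5*q/3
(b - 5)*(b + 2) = b^2 - 3*b - 10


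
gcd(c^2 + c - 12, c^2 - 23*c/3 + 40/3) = 1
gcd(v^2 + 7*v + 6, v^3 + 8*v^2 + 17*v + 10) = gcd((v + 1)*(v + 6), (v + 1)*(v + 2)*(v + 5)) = v + 1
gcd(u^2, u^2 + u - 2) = 1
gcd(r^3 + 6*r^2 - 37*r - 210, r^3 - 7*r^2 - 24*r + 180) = r^2 - r - 30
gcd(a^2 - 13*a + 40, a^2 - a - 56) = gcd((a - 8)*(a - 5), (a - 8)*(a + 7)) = a - 8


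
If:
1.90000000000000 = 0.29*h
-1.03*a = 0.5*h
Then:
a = -3.18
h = 6.55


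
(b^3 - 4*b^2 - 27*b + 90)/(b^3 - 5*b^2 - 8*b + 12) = (b^2 + 2*b - 15)/(b^2 + b - 2)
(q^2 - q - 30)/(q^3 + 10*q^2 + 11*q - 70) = (q - 6)/(q^2 + 5*q - 14)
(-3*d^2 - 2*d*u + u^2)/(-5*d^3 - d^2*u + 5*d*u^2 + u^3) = (-3*d + u)/(-5*d^2 + 4*d*u + u^2)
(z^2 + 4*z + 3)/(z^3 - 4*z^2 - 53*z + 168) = (z^2 + 4*z + 3)/(z^3 - 4*z^2 - 53*z + 168)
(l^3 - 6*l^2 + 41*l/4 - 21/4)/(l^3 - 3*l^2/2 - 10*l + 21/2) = (l - 3/2)/(l + 3)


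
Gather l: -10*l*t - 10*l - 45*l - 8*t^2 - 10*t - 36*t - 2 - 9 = l*(-10*t - 55) - 8*t^2 - 46*t - 11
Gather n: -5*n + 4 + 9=13 - 5*n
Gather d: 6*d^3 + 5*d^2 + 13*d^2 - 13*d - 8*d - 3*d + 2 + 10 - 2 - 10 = 6*d^3 + 18*d^2 - 24*d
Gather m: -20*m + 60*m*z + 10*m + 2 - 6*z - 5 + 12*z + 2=m*(60*z - 10) + 6*z - 1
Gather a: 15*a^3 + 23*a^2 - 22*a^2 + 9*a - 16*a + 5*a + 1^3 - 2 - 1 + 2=15*a^3 + a^2 - 2*a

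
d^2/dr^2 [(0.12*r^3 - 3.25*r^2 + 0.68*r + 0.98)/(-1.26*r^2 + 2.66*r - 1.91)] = (7.105427357601e-15*r^4 + 18.505704*r^3 - 52.605756*r^2 + 26.899704*r + 7.651794)/(2.000376*r^6 - 12.669048*r^5 + 35.842716*r^4 - 57.230432*r^3 + 54.333006*r^2 - 29.111838*r + 6.967871)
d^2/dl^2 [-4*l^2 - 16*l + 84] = -8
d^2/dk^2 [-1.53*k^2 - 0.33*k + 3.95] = -3.06000000000000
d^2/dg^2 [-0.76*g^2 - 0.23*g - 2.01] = -1.52000000000000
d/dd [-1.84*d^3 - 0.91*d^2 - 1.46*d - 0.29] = -5.52*d^2 - 1.82*d - 1.46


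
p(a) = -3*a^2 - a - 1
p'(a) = -6*a - 1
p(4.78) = -74.33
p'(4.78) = -29.68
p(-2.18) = -13.08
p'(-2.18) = 12.08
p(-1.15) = -3.82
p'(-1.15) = 5.90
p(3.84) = -49.08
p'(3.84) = -24.04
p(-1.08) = -3.42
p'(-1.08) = 5.48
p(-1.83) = -9.22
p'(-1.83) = 9.98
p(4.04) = -54.00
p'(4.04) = -25.24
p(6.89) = -150.31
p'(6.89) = -42.34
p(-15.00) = -661.00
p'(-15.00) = 89.00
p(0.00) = -1.00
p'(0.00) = -1.00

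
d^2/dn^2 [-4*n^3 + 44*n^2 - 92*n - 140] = 88 - 24*n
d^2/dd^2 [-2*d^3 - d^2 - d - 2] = -12*d - 2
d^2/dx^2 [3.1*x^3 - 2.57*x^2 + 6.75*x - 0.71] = 18.6*x - 5.14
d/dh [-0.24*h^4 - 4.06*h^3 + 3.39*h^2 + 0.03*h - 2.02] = -0.96*h^3 - 12.18*h^2 + 6.78*h + 0.03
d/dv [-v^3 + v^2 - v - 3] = -3*v^2 + 2*v - 1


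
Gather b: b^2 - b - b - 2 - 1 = b^2 - 2*b - 3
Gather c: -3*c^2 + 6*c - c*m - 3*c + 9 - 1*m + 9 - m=-3*c^2 + c*(3 - m) - 2*m + 18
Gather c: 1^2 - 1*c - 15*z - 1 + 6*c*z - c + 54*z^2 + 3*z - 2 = c*(6*z - 2) + 54*z^2 - 12*z - 2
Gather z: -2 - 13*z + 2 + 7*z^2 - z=7*z^2 - 14*z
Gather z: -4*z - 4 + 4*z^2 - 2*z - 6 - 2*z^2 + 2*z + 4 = 2*z^2 - 4*z - 6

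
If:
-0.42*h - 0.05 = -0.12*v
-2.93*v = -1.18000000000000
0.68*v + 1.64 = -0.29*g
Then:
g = -6.60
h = -0.00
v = 0.40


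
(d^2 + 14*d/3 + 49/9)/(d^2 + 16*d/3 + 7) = (d + 7/3)/(d + 3)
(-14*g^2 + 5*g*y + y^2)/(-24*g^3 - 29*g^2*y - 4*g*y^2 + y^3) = (14*g^2 - 5*g*y - y^2)/(24*g^3 + 29*g^2*y + 4*g*y^2 - y^3)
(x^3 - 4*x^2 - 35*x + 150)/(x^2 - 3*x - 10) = (x^2 + x - 30)/(x + 2)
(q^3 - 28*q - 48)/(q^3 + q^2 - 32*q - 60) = (q + 4)/(q + 5)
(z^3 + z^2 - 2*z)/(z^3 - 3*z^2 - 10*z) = (z - 1)/(z - 5)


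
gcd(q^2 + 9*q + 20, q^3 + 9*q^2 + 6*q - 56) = q + 4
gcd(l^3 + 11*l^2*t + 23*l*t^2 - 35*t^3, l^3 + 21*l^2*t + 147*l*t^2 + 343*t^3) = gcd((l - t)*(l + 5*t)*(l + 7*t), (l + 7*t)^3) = l + 7*t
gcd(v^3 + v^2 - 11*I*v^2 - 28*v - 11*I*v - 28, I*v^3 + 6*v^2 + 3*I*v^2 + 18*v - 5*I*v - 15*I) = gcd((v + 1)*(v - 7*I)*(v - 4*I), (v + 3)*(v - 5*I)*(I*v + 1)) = 1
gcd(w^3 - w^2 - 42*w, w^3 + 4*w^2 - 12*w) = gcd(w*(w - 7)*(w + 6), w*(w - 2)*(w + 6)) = w^2 + 6*w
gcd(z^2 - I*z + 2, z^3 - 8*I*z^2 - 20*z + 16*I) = z - 2*I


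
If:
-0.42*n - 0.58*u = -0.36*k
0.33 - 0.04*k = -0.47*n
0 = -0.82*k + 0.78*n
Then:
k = -0.73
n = -0.76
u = 0.10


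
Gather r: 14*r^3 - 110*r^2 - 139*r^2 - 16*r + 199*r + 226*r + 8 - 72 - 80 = 14*r^3 - 249*r^2 + 409*r - 144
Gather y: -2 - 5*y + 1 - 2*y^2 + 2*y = -2*y^2 - 3*y - 1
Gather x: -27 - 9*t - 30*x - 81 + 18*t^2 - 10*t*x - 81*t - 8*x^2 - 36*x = 18*t^2 - 90*t - 8*x^2 + x*(-10*t - 66) - 108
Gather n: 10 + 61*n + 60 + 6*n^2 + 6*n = 6*n^2 + 67*n + 70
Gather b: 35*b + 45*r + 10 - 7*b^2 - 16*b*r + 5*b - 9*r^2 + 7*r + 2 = -7*b^2 + b*(40 - 16*r) - 9*r^2 + 52*r + 12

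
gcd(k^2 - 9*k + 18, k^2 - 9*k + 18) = k^2 - 9*k + 18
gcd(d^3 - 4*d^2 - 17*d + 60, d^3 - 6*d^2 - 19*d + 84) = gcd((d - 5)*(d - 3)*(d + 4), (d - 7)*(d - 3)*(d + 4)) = d^2 + d - 12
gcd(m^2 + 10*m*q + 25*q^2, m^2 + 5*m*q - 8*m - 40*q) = m + 5*q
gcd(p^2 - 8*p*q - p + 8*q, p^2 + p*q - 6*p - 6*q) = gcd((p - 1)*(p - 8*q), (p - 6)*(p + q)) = 1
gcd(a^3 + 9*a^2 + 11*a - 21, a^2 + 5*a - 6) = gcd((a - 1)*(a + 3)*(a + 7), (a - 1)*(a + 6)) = a - 1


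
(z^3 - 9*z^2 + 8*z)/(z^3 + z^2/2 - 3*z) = 2*(z^2 - 9*z + 8)/(2*z^2 + z - 6)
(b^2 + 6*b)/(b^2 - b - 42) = b/(b - 7)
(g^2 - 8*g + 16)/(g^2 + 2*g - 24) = (g - 4)/(g + 6)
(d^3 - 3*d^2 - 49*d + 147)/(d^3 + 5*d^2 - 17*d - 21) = (d - 7)/(d + 1)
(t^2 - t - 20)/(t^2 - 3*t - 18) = (-t^2 + t + 20)/(-t^2 + 3*t + 18)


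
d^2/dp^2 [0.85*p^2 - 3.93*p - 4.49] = 1.70000000000000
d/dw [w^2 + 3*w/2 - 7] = 2*w + 3/2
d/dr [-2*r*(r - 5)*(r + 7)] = -6*r^2 - 8*r + 70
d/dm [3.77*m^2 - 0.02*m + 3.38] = 7.54*m - 0.02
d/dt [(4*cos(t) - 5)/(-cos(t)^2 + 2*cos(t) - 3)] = 2*(5*cos(t) - cos(2*t))*sin(t)/(cos(t)^2 - 2*cos(t) + 3)^2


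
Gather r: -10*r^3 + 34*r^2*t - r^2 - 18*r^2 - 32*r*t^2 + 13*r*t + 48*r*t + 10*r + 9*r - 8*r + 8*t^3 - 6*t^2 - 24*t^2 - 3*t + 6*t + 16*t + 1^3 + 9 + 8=-10*r^3 + r^2*(34*t - 19) + r*(-32*t^2 + 61*t + 11) + 8*t^3 - 30*t^2 + 19*t + 18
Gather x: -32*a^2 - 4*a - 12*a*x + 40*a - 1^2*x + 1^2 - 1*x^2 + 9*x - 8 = -32*a^2 + 36*a - x^2 + x*(8 - 12*a) - 7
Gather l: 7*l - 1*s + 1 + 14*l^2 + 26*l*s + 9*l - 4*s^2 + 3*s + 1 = 14*l^2 + l*(26*s + 16) - 4*s^2 + 2*s + 2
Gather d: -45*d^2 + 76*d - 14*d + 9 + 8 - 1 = -45*d^2 + 62*d + 16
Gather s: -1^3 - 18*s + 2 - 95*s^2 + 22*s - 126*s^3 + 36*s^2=-126*s^3 - 59*s^2 + 4*s + 1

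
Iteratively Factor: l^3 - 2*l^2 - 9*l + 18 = (l - 3)*(l^2 + l - 6) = (l - 3)*(l + 3)*(l - 2)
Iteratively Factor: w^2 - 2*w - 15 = (w + 3)*(w - 5)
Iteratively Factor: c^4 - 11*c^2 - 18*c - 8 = (c + 1)*(c^3 - c^2 - 10*c - 8) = (c + 1)^2*(c^2 - 2*c - 8) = (c + 1)^2*(c + 2)*(c - 4)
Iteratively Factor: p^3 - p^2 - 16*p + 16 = (p + 4)*(p^2 - 5*p + 4) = (p - 1)*(p + 4)*(p - 4)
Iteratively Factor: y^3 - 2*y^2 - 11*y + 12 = (y + 3)*(y^2 - 5*y + 4) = (y - 4)*(y + 3)*(y - 1)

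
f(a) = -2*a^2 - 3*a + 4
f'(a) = -4*a - 3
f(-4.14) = -17.86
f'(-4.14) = 13.56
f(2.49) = -15.87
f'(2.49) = -12.96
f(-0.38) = 4.85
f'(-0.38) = -1.48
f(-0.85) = 5.10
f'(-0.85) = 0.40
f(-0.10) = 4.28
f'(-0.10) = -2.60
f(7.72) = -138.36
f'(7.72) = -33.88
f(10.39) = -243.07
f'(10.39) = -44.56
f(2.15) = -11.70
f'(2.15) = -11.60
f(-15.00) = -401.00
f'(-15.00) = 57.00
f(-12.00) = -248.00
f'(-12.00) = 45.00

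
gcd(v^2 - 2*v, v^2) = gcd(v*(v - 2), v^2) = v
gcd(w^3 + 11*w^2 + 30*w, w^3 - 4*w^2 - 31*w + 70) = w + 5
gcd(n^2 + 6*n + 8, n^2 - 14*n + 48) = 1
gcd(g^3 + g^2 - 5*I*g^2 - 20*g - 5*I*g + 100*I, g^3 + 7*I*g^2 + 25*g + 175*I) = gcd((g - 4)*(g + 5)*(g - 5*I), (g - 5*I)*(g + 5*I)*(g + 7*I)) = g - 5*I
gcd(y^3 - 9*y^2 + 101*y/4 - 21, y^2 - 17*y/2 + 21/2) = y - 3/2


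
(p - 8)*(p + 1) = p^2 - 7*p - 8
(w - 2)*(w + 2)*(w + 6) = w^3 + 6*w^2 - 4*w - 24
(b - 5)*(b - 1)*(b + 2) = b^3 - 4*b^2 - 7*b + 10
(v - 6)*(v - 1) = v^2 - 7*v + 6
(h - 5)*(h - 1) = h^2 - 6*h + 5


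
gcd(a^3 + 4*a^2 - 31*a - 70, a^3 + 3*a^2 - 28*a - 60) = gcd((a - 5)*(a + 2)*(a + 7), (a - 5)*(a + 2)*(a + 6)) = a^2 - 3*a - 10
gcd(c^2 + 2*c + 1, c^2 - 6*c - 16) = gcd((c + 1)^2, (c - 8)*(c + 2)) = 1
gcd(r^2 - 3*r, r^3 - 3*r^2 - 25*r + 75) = r - 3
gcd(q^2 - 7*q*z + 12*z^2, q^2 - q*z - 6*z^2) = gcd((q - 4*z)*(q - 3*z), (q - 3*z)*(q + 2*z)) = -q + 3*z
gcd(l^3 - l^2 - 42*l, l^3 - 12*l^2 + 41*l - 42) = l - 7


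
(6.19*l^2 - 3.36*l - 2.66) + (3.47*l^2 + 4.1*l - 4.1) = 9.66*l^2 + 0.74*l - 6.76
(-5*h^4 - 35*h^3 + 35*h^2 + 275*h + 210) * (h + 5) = -5*h^5 - 60*h^4 - 140*h^3 + 450*h^2 + 1585*h + 1050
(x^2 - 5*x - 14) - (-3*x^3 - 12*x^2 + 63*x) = 3*x^3 + 13*x^2 - 68*x - 14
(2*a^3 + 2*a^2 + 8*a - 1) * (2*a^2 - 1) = 4*a^5 + 4*a^4 + 14*a^3 - 4*a^2 - 8*a + 1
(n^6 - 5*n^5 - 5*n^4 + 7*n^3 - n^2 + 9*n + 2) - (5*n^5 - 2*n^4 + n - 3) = n^6 - 10*n^5 - 3*n^4 + 7*n^3 - n^2 + 8*n + 5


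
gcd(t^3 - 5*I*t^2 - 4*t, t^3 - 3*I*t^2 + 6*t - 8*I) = t^2 - 5*I*t - 4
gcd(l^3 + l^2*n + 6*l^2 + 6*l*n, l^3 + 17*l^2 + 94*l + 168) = l + 6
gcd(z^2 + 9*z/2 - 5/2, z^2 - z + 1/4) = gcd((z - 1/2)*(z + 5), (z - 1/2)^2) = z - 1/2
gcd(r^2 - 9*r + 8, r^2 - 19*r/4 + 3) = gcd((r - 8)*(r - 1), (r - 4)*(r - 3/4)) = 1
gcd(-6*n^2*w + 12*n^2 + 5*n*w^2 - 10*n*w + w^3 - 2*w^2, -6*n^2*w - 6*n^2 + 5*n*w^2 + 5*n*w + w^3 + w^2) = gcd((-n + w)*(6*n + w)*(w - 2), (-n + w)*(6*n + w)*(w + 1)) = -6*n^2 + 5*n*w + w^2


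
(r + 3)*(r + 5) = r^2 + 8*r + 15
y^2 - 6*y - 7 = (y - 7)*(y + 1)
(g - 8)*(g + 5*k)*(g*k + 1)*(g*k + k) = g^4*k^2 + 5*g^3*k^3 - 7*g^3*k^2 + g^3*k - 35*g^2*k^3 - 3*g^2*k^2 - 7*g^2*k - 40*g*k^3 - 35*g*k^2 - 8*g*k - 40*k^2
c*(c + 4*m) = c^2 + 4*c*m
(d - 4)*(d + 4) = d^2 - 16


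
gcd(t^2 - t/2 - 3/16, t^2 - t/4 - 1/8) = t + 1/4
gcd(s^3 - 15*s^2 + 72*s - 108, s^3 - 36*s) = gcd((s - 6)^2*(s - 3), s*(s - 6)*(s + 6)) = s - 6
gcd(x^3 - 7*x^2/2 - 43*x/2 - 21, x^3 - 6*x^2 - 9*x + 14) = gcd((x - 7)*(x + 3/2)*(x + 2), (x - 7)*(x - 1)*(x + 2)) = x^2 - 5*x - 14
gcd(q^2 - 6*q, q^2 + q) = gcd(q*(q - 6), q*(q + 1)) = q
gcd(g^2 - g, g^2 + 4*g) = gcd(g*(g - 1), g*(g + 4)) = g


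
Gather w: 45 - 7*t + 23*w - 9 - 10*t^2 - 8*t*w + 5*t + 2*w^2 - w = -10*t^2 - 2*t + 2*w^2 + w*(22 - 8*t) + 36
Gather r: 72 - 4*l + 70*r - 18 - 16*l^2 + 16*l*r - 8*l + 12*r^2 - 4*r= -16*l^2 - 12*l + 12*r^2 + r*(16*l + 66) + 54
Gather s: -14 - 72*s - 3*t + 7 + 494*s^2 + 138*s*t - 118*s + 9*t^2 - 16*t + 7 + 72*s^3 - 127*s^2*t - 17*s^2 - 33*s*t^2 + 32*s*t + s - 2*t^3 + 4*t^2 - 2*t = 72*s^3 + s^2*(477 - 127*t) + s*(-33*t^2 + 170*t - 189) - 2*t^3 + 13*t^2 - 21*t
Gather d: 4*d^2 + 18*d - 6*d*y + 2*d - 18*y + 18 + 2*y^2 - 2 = 4*d^2 + d*(20 - 6*y) + 2*y^2 - 18*y + 16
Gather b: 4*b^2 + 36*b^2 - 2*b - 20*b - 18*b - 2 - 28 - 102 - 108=40*b^2 - 40*b - 240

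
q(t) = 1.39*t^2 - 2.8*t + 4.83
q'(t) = 2.78*t - 2.8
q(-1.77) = 14.14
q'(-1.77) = -7.72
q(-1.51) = 12.23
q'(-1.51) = -7.00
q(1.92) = 4.58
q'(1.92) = 2.54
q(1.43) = 3.67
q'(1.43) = 1.18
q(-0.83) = 8.11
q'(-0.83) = -5.11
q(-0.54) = 6.75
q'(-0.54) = -4.30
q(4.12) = 16.89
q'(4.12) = 8.65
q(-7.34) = 100.27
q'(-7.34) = -23.21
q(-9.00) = 142.62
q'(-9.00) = -27.82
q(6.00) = 38.07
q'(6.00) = 13.88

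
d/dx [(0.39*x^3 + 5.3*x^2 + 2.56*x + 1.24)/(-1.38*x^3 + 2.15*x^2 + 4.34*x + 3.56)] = (2.22044604925031e-16*x^5 + 8.1525*x^4 + 10.4508*x^3 + 26.7968*x^2 + 32.404*x + 3.732)/(1.9044*x^6 - 5.934*x^5 - 7.3559*x^4 + 8.8364*x^3 + 34.1436*x^2 + 30.9008*x + 12.6736)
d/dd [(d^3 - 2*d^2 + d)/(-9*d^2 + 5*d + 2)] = (-9*d^4 + 10*d^3 + 5*d^2 - 8*d + 2)/(81*d^4 - 90*d^3 - 11*d^2 + 20*d + 4)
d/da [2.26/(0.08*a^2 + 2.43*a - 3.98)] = (-0.3616*a - 5.4918)/(0.08*a^2 + 2.43*a - 3.98)^2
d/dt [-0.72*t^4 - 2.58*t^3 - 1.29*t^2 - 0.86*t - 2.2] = -2.88*t^3 - 7.74*t^2 - 2.58*t - 0.86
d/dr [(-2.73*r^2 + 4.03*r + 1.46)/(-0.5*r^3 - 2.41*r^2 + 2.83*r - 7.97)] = (-1.365*r^4 + 4.03*r^3 + 4.1764*r^2 + 50.5534*r - 36.2509)/(0.25*r^6 + 2.41*r^5 + 2.9781*r^4 - 5.6706*r^3 + 46.4243*r^2 - 45.1102*r + 63.5209)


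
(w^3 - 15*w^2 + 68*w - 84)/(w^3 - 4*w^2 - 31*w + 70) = (w - 6)/(w + 5)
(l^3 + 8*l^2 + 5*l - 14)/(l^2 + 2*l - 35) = (l^2 + l - 2)/(l - 5)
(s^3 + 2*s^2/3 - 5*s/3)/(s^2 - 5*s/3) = (3*s^2 + 2*s - 5)/(3*s - 5)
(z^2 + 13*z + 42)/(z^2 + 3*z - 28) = (z + 6)/(z - 4)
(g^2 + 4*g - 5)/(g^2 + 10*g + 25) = (g - 1)/(g + 5)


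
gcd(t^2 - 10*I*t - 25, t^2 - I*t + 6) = 1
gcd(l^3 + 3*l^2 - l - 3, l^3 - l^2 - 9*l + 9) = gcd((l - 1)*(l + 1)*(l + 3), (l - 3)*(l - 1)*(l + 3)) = l^2 + 2*l - 3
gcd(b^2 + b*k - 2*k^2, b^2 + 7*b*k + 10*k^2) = b + 2*k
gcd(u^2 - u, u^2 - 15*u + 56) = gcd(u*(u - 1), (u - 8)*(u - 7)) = 1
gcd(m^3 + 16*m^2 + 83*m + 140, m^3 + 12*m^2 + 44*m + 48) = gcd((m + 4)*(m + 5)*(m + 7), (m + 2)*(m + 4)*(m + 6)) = m + 4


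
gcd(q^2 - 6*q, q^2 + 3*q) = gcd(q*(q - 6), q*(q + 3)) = q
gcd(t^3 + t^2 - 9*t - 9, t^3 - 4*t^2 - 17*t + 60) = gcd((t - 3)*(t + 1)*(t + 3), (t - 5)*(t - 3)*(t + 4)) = t - 3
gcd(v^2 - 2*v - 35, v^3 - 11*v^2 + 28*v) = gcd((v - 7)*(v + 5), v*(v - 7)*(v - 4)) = v - 7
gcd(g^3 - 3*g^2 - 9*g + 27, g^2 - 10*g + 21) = g - 3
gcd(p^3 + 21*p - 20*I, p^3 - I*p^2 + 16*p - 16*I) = p^2 - 5*I*p - 4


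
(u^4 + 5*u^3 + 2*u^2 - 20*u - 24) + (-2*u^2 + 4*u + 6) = u^4 + 5*u^3 - 16*u - 18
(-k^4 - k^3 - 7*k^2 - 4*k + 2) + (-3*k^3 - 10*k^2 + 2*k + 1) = -k^4 - 4*k^3 - 17*k^2 - 2*k + 3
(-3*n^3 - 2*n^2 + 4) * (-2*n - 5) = 6*n^4 + 19*n^3 + 10*n^2 - 8*n - 20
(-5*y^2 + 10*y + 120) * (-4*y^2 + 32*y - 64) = 20*y^4 - 200*y^3 + 160*y^2 + 3200*y - 7680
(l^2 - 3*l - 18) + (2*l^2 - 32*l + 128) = 3*l^2 - 35*l + 110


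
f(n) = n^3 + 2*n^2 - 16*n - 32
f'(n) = 3*n^2 + 4*n - 16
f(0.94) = -44.44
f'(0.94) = -9.59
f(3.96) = -1.90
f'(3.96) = 46.88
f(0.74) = -42.34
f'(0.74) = -11.40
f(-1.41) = -8.27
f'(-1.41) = -15.68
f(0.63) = -41.04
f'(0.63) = -12.29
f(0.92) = -44.25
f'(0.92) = -9.78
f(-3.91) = 1.36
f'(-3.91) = 14.22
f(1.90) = -48.32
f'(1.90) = 2.43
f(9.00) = 715.00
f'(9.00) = 263.00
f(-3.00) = 7.00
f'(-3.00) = -1.00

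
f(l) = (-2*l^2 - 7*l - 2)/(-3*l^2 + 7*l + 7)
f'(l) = (-4*l - 7)/(-3*l^2 + 7*l + 7) + (6*l - 7)*(-2*l^2 - 7*l - 2)/(-3*l^2 + 7*l + 7)^2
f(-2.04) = -0.20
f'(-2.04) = -0.25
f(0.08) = -0.34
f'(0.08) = -0.68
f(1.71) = -1.94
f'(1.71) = -1.98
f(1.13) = -1.12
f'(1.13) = -1.02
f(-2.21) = -0.16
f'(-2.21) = -0.22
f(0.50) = -0.62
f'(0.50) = -0.67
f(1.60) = -1.74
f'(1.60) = -1.70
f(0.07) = -0.33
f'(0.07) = -0.68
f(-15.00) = 0.45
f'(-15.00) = -0.01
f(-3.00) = -0.02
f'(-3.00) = -0.14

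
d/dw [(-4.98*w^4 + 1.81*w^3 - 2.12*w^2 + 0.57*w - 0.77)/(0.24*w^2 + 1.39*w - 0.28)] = (-2.3904*w^5 - 20.3322*w^4 + 10.6094*w^3 - 4.604*w^2 + 1.5568*w + 0.9107)/(0.0576*w^4 + 0.6672*w^3 + 1.7977*w^2 - 0.7784*w + 0.0784)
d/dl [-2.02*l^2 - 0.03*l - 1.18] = -4.04*l - 0.03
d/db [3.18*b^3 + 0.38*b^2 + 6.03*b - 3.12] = 9.54*b^2 + 0.76*b + 6.03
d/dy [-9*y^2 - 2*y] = -18*y - 2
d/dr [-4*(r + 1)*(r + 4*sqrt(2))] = -8*r - 16*sqrt(2) - 4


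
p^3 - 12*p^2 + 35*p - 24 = (p - 8)*(p - 3)*(p - 1)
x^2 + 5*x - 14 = (x - 2)*(x + 7)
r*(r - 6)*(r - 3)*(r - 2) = r^4 - 11*r^3 + 36*r^2 - 36*r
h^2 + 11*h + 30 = (h + 5)*(h + 6)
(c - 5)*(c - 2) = c^2 - 7*c + 10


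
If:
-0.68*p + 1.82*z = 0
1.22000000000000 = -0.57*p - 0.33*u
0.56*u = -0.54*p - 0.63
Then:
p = -3.37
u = 2.13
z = -1.26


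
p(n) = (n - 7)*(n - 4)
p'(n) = 2*n - 11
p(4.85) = -1.83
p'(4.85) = -1.30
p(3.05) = 3.75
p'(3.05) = -4.90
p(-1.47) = 46.33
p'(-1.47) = -13.94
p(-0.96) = 39.48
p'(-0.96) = -12.92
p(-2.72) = 65.32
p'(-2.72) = -16.44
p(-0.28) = 31.16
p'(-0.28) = -11.56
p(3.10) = 3.51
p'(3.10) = -4.80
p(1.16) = 16.59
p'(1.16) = -8.68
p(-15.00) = 418.00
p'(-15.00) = -41.00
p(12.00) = 40.00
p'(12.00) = 13.00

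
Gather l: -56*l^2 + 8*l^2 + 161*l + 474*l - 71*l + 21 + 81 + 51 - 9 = -48*l^2 + 564*l + 144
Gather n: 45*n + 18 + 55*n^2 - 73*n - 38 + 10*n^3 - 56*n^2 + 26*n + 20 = 10*n^3 - n^2 - 2*n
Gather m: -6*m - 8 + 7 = -6*m - 1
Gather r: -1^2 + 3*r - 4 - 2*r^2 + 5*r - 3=-2*r^2 + 8*r - 8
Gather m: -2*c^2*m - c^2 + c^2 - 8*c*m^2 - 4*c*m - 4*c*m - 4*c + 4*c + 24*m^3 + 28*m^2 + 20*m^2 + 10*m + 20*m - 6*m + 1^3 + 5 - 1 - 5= 24*m^3 + m^2*(48 - 8*c) + m*(-2*c^2 - 8*c + 24)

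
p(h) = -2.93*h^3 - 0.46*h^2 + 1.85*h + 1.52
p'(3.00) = -80.02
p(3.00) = -76.18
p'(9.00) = -718.42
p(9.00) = -2155.06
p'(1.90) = -31.63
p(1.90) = -16.72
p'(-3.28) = -89.70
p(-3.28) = 93.90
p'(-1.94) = -29.45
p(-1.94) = 17.59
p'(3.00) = -80.02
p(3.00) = -76.18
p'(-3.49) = -102.00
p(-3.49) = 114.01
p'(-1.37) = -13.39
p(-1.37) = 5.66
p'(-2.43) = -47.82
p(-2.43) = 36.35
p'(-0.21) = 1.66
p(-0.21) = 1.14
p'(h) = -8.79*h^2 - 0.92*h + 1.85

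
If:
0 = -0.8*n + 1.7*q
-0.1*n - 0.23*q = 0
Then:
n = 0.00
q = 0.00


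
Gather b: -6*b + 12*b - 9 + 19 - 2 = 6*b + 8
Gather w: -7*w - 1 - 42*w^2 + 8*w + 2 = -42*w^2 + w + 1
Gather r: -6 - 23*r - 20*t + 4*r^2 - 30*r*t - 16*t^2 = 4*r^2 + r*(-30*t - 23) - 16*t^2 - 20*t - 6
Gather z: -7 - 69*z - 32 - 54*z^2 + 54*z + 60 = -54*z^2 - 15*z + 21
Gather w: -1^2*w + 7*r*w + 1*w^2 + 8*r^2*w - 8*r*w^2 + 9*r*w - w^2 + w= -8*r*w^2 + w*(8*r^2 + 16*r)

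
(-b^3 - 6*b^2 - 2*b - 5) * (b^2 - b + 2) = -b^5 - 5*b^4 + 2*b^3 - 15*b^2 + b - 10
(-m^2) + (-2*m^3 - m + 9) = -2*m^3 - m^2 - m + 9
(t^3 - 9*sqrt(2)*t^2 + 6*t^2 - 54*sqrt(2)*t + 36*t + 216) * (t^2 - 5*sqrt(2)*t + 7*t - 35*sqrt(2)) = t^5 - 14*sqrt(2)*t^4 + 13*t^4 - 182*sqrt(2)*t^3 + 168*t^3 - 768*sqrt(2)*t^2 + 1638*t^2 - 2340*sqrt(2)*t + 5292*t - 7560*sqrt(2)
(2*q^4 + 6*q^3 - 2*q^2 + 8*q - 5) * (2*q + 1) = 4*q^5 + 14*q^4 + 2*q^3 + 14*q^2 - 2*q - 5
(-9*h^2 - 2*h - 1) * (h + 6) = -9*h^3 - 56*h^2 - 13*h - 6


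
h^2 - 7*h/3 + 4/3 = (h - 4/3)*(h - 1)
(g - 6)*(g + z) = g^2 + g*z - 6*g - 6*z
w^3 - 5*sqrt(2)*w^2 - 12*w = w*(w - 6*sqrt(2))*(w + sqrt(2))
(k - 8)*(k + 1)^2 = k^3 - 6*k^2 - 15*k - 8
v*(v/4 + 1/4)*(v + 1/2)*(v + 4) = v^4/4 + 11*v^3/8 + 13*v^2/8 + v/2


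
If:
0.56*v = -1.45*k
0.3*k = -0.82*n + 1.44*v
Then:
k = -0.386206896551724*v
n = 1.89739276703112*v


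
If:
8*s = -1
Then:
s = -1/8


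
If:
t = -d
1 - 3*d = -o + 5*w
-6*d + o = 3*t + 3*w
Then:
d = -t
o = 3/2 - 3*t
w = 1/2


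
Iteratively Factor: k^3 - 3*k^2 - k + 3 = (k - 3)*(k^2 - 1) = (k - 3)*(k + 1)*(k - 1)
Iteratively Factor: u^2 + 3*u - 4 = (u - 1)*(u + 4)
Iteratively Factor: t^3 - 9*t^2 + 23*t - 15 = (t - 1)*(t^2 - 8*t + 15) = (t - 3)*(t - 1)*(t - 5)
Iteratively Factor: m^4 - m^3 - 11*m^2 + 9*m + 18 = (m - 3)*(m^3 + 2*m^2 - 5*m - 6) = (m - 3)*(m + 1)*(m^2 + m - 6) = (m - 3)*(m + 1)*(m + 3)*(m - 2)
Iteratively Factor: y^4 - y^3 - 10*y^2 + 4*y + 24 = (y + 2)*(y^3 - 3*y^2 - 4*y + 12) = (y - 2)*(y + 2)*(y^2 - y - 6) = (y - 3)*(y - 2)*(y + 2)*(y + 2)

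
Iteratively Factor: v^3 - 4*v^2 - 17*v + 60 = (v + 4)*(v^2 - 8*v + 15) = (v - 3)*(v + 4)*(v - 5)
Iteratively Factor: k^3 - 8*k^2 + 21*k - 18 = (k - 2)*(k^2 - 6*k + 9) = (k - 3)*(k - 2)*(k - 3)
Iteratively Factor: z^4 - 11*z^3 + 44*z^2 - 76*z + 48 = (z - 2)*(z^3 - 9*z^2 + 26*z - 24) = (z - 2)^2*(z^2 - 7*z + 12) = (z - 3)*(z - 2)^2*(z - 4)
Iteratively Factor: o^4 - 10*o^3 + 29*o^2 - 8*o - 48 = (o - 3)*(o^3 - 7*o^2 + 8*o + 16) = (o - 4)*(o - 3)*(o^2 - 3*o - 4) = (o - 4)*(o - 3)*(o + 1)*(o - 4)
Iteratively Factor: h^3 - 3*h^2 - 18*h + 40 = (h + 4)*(h^2 - 7*h + 10) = (h - 5)*(h + 4)*(h - 2)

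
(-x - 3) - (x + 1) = -2*x - 4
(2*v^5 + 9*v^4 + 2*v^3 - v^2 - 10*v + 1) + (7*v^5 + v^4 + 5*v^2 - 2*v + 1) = 9*v^5 + 10*v^4 + 2*v^3 + 4*v^2 - 12*v + 2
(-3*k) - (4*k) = -7*k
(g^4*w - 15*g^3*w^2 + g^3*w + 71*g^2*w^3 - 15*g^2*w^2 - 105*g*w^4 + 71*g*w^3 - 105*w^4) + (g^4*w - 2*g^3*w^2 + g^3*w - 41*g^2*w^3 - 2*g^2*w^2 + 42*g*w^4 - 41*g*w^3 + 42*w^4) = 2*g^4*w - 17*g^3*w^2 + 2*g^3*w + 30*g^2*w^3 - 17*g^2*w^2 - 63*g*w^4 + 30*g*w^3 - 63*w^4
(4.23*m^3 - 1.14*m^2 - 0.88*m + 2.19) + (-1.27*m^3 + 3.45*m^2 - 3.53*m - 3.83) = 2.96*m^3 + 2.31*m^2 - 4.41*m - 1.64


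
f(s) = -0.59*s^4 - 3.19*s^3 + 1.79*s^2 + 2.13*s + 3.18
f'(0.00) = 2.13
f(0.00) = 3.18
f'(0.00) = 2.13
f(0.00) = 3.18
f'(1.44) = -19.61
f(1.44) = -2.10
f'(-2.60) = -30.39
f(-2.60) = 38.85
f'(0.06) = 2.31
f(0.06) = 3.31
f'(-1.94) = -23.60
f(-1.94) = 20.72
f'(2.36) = -73.74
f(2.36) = -42.06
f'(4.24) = -334.63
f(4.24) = -389.45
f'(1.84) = -38.38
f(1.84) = -13.48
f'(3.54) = -209.82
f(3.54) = -201.02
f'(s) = -2.36*s^3 - 9.57*s^2 + 3.58*s + 2.13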